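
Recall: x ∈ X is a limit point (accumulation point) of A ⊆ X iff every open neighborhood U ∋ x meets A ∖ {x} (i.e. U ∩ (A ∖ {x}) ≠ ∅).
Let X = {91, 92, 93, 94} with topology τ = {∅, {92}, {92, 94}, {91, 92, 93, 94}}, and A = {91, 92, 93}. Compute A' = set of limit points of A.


A' = {91, 93, 94}

For each x ∈ X, list the open sets U ∈ τ with x ∈ U, then check whether U ∩ (A ∖ {x}) ≠ ∅ for every such U.
  x = 91: opens ∋ x are {91, 92, 93, 94}; each meets A ∖ {91}, so x IS a limit point.
  x = 92: open {92} ∋ x has {92} ∩ (A ∖ {92}) = ∅, so x is NOT a limit point.
  x = 93: opens ∋ x are {91, 92, 93, 94}; each meets A ∖ {93}, so x IS a limit point.
  x = 94: opens ∋ x are {92, 94}, {91, 92, 93, 94}; each meets A ∖ {94}, so x IS a limit point.
Collecting: A' = {91, 93, 94}.


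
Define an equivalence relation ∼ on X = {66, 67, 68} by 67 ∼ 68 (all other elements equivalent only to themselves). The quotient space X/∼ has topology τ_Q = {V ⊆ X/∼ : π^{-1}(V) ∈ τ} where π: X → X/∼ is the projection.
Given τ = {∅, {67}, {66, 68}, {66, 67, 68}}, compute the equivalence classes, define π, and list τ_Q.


X/∼ = {[66], [67=68]}; |τ_Q| = 2.

Equivalence classes: [66], [67=68].
Quotient map π: X → X/∼ sends 66 ↦ [66], 67 ↦ [67=68], 68 ↦ [67=68].
For each subset V ⊆ X/∼, compute π^{-1}(V) ⊆ X and check whether π^{-1}(V) ∈ τ. V is open in τ_Q iff π^{-1}(V) ∈ τ.
  V = {}: π^{-1}(V) = ∅ ∈ τ ✓.
  V = {[66]}: π^{-1}(V) = {66} ∉ τ ✗.
  V = {[67=68]}: π^{-1}(V) = {67, 68} ∉ τ ✗.
  V = {[66], [67=68]}: π^{-1}(V) = {66, 67, 68} ∈ τ ✓.
Open sets in the quotient: τ_Q = {{}, {[66], [67=68]}} (2 elements).


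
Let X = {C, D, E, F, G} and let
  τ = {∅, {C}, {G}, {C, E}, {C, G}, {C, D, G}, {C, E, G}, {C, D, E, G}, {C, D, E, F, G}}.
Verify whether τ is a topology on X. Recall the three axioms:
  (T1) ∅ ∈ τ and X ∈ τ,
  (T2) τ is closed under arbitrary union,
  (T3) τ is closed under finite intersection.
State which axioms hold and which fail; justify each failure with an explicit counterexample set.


τ IS a topology on X.

Axiom (T1): ∅ ∈ τ? Yes; X ∈ τ? Yes.
Axiom (T2/T3): check pairwise unions and intersections of members of τ.
All pairwise intersections and unions checked — each lies in τ. Therefore τ satisfies (T1), (T2), (T3): it IS a topology on X.


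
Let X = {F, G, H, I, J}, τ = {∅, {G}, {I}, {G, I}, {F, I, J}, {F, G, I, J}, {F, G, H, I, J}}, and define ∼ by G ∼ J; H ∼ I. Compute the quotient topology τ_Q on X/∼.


X/∼ = {[F], [G=J], [H=I]}; |τ_Q| = 2.

Equivalence classes: [F], [G=J], [H=I].
Quotient map π: X → X/∼ sends F ↦ [F], G ↦ [G=J], H ↦ [H=I], I ↦ [H=I], J ↦ [G=J].
For each subset V ⊆ X/∼, compute π^{-1}(V) ⊆ X and check whether π^{-1}(V) ∈ τ. V is open in τ_Q iff π^{-1}(V) ∈ τ.
  V = {}: π^{-1}(V) = ∅ ∈ τ ✓.
  V = {[F]}: π^{-1}(V) = {F} ∉ τ ✗.
  V = {[G=J]}: π^{-1}(V) = {G, J} ∉ τ ✗.
  V = {[F], [G=J]}: π^{-1}(V) = {F, G, J} ∉ τ ✗.
  V = {[H=I]}: π^{-1}(V) = {H, I} ∉ τ ✗.
  V = {[F], [H=I]}: π^{-1}(V) = {F, H, I} ∉ τ ✗.
  V = {[G=J], [H=I]}: π^{-1}(V) = {G, H, I, J} ∉ τ ✗.
  V = {[F], [G=J], [H=I]}: π^{-1}(V) = {F, G, H, I, J} ∈ τ ✓.
Open sets in the quotient: τ_Q = {{}, {[F], [G=J], [H=I]}} (2 elements).


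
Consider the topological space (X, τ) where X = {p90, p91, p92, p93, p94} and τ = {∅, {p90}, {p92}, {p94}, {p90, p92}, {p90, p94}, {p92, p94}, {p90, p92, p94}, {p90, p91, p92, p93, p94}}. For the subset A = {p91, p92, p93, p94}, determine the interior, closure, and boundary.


int(A) = {p92, p94}, cl(A) = {p91, p92, p93, p94}, ∂A = {p91, p93}.

Closed sets in (X, τ) are complements of opens:
  closed(X, τ) = {∅, {p91, p93}, {p90, p91, p93}, {p91, p92, p93}, {p91, p93, p94}, {p90, p91, p92, p93}, {p90, p91, p93, p94}, {p91, p92, p93, p94}, {p90, p91, p92, p93, p94}}.
int(A) = ⋃ {U ∈ τ : U ⊆ A}. Opens contained in A: ∅, {p92}, {p94}, {p92, p94}.
Taking the union of these: int(A) = {p92, p94}.
cl(A) = ⋂ {C closed : A ⊆ C}. Closed sets containing A: {p91, p92, p93, p94}, {p90, p91, p92, p93, p94}.
Intersecting these: cl(A) = {p91, p92, p93, p94}.
∂A = cl(A) ∖ int(A) = {p91, p92, p93, p94} ∖ {p92, p94} = {p91, p93}.


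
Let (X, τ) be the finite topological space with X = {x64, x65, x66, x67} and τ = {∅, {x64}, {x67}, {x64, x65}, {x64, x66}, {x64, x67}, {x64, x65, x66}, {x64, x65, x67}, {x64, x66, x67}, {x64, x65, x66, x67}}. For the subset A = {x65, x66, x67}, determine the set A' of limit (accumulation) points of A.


A' = ∅

For each x ∈ X, list the open sets U ∈ τ with x ∈ U, then check whether U ∩ (A ∖ {x}) ≠ ∅ for every such U.
  x = x64: open {x64} ∋ x has {x64} ∩ (A ∖ {x64}) = ∅, so x is NOT a limit point.
  x = x65: open {x64, x65} ∋ x has {x64, x65} ∩ (A ∖ {x65}) = ∅, so x is NOT a limit point.
  x = x66: open {x64, x66} ∋ x has {x64, x66} ∩ (A ∖ {x66}) = ∅, so x is NOT a limit point.
  x = x67: open {x67} ∋ x has {x67} ∩ (A ∖ {x67}) = ∅, so x is NOT a limit point.
Collecting: A' = ∅.


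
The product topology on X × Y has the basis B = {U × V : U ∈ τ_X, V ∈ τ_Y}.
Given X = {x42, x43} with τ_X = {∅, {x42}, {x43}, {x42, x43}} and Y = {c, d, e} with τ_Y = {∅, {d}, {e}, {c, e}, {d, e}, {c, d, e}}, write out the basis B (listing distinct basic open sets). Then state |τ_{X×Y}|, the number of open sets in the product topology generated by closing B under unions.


Basis B = {∅ × ∅, {x42} × {d}, {x42} × {e}, {x43} × {d}, {x43} × {e}, {x42} × {c, e}, {x42} × {d, e}, {x42, x43} × {d}, {x42, x43} × {e}, {x43} × {c, e}, {x43} × {d, e}, {x42} × {c, d, e}, {x43} × {c, d, e}, {x42, x43} × {c, e}, {x42, x43} × {d, e}, {x42, x43} × {c, d, e}}; |τ_{X×Y}| = 36.

Enumerate products U × V with U ∈ τ_X, V ∈ τ_Y (deduplicated):
  ∅ × ∅ = {} (∅)
  {x42} × {d} = {(x42,d)}
  {x42} × {e} = {(x42,e)}
  {x43} × {d} = {(x43,d)}
  {x43} × {e} = {(x43,e)}
  {x42} × {c, e} = {(x42,c), (x42,e)}
  {x42} × {d, e} = {(x42,d), (x42,e)}
  {x42, x43} × {d} = {(x42,d), (x43,d)}
  {x42, x43} × {e} = {(x42,e), (x43,e)}
  {x43} × {c, e} = {(x43,c), (x43,e)}
  {x43} × {d, e} = {(x43,d), (x43,e)}
  {x42} × {c, d, e} = {(x42,c), (x42,d), (x42,e)}
  {x43} × {c, d, e} = {(x43,c), (x43,d), (x43,e)}
  {x42, x43} × {c, e} = {(x42,c), (x42,e), (x43,c), (x43,e)}
  {x42, x43} × {d, e} = {(x42,d), (x42,e), (x43,d), (x43,e)}
  {x42, x43} × {c, d, e} = {(x42,c), (x42,d), (x42,e), (x43,c), (x43,d), (x43,e)}
These 16 distinct sets form the basis B.
Close under arbitrary unions to get τ_{X×Y}; counting gives |τ_{X×Y}| = 36.


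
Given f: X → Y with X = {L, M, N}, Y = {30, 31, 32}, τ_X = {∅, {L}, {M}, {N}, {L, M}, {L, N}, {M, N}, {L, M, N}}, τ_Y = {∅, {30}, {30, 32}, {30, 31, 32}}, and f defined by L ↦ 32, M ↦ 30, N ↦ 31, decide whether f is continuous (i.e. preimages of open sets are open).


f IS continuous.

Compute f^{-1}(U) for each U ∈ τ_Y:
  U = ∅: f^{-1}(U) = ∅ ∈ τ_X ✓.
  U = {30}: f^{-1}(U) = {M} ∈ τ_X ✓.
  U = {30, 32}: f^{-1}(U) = {L, M} ∈ τ_X ✓.
  U = {30, 31, 32}: f^{-1}(U) = {L, M, N} ∈ τ_X ✓.
Every preimage lies in τ_X, so f IS continuous.


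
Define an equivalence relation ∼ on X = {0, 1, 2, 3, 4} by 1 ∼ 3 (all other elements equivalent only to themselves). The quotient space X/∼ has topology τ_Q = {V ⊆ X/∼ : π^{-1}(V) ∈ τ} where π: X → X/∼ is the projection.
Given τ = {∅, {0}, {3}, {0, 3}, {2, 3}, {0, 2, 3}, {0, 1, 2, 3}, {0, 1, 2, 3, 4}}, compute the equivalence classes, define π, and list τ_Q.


X/∼ = {[0], [1=3], [2], [4]}; |τ_Q| = 4.

Equivalence classes: [0], [1=3], [2], [4].
Quotient map π: X → X/∼ sends 0 ↦ [0], 1 ↦ [1=3], 2 ↦ [2], 3 ↦ [1=3], 4 ↦ [4].
For each subset V ⊆ X/∼, compute π^{-1}(V) ⊆ X and check whether π^{-1}(V) ∈ τ. V is open in τ_Q iff π^{-1}(V) ∈ τ.
  V = {}: π^{-1}(V) = ∅ ∈ τ ✓.
  V = {[0]}: π^{-1}(V) = {0} ∈ τ ✓.
  V = {[1=3]}: π^{-1}(V) = {1, 3} ∉ τ ✗.
  V = {[0], [1=3]}: π^{-1}(V) = {0, 1, 3} ∉ τ ✗.
  V = {[2]}: π^{-1}(V) = {2} ∉ τ ✗.
  V = {[0], [2]}: π^{-1}(V) = {0, 2} ∉ τ ✗.
  V = {[1=3], [2]}: π^{-1}(V) = {1, 2, 3} ∉ τ ✗.
  V = {[0], [1=3], [2]}: π^{-1}(V) = {0, 1, 2, 3} ∈ τ ✓.
  V = {[4]}: π^{-1}(V) = {4} ∉ τ ✗.
  V = {[0], [4]}: π^{-1}(V) = {0, 4} ∉ τ ✗.
  V = {[1=3], [4]}: π^{-1}(V) = {1, 3, 4} ∉ τ ✗.
  V = {[0], [1=3], [4]}: π^{-1}(V) = {0, 1, 3, 4} ∉ τ ✗.
  V = {[2], [4]}: π^{-1}(V) = {2, 4} ∉ τ ✗.
  V = {[0], [2], [4]}: π^{-1}(V) = {0, 2, 4} ∉ τ ✗.
  V = {[1=3], [2], [4]}: π^{-1}(V) = {1, 2, 3, 4} ∉ τ ✗.
  V = {[0], [1=3], [2], [4]}: π^{-1}(V) = {0, 1, 2, 3, 4} ∈ τ ✓.
Open sets in the quotient: τ_Q = {{}, {[0]}, {[0], [1=3], [2]}, {[0], [1=3], [2], [4]}} (4 elements).


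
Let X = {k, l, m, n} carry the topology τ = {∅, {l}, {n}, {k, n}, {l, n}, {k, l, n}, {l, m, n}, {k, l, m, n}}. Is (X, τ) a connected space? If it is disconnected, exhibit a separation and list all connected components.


(X, τ) is connected.

Find clopen sets (U ∈ τ with X ∖ U ∈ τ):
  U = ∅, X ∖ U = {k, l, m, n} — both open, so U is clopen.
  U = {k, l, m, n}, X ∖ U = ∅ — both open, so U is clopen.
Only trivial clopens (∅ and X) exist, so (X, τ) is connected.
Compute connected components by grouping points that agree on all clopens:
  component: {k, l, m, n}


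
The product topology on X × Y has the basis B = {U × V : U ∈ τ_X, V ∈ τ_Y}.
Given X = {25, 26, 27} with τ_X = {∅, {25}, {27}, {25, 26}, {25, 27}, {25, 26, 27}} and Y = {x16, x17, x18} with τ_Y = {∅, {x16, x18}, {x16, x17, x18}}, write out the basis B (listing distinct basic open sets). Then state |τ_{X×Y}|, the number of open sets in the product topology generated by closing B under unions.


Basis B = {∅ × ∅, {25} × {x16, x18}, {27} × {x16, x18}, {25} × {x16, x17, x18}, {27} × {x16, x17, x18}, {25, 26} × {x16, x18}, {25, 27} × {x16, x18}, {25, 26} × {x16, x17, x18}, {25, 27} × {x16, x17, x18}, {25, 26, 27} × {x16, x18}, {25, 26, 27} × {x16, x17, x18}}; |τ_{X×Y}| = 18.

Enumerate products U × V with U ∈ τ_X, V ∈ τ_Y (deduplicated):
  ∅ × ∅ = {} (∅)
  {25} × {x16, x18} = {(25,x16), (25,x18)}
  {27} × {x16, x18} = {(27,x16), (27,x18)}
  {25} × {x16, x17, x18} = {(25,x16), (25,x17), (25,x18)}
  {27} × {x16, x17, x18} = {(27,x16), (27,x17), (27,x18)}
  {25, 26} × {x16, x18} = {(25,x16), (25,x18), (26,x16), (26,x18)}
  {25, 27} × {x16, x18} = {(25,x16), (25,x18), (27,x16), (27,x18)}
  {25, 26} × {x16, x17, x18} = {(25,x16), (25,x17), (25,x18), (26,x16), (26,x17), (26,x18)}
  {25, 27} × {x16, x17, x18} = {(25,x16), (25,x17), (25,x18), (27,x16), (27,x17), (27,x18)}
  {25, 26, 27} × {x16, x18} = {(25,x16), (25,x18), (26,x16), (26,x18), (27,x16), (27,x18)}
  {25, 26, 27} × {x16, x17, x18} = {(25,x16), (25,x17), (25,x18), (26,x16), (26,x17), (26,x18), (27,x16), (27,x17), (27,x18)}
These 11 distinct sets form the basis B.
Close under arbitrary unions to get τ_{X×Y}; counting gives |τ_{X×Y}| = 18.


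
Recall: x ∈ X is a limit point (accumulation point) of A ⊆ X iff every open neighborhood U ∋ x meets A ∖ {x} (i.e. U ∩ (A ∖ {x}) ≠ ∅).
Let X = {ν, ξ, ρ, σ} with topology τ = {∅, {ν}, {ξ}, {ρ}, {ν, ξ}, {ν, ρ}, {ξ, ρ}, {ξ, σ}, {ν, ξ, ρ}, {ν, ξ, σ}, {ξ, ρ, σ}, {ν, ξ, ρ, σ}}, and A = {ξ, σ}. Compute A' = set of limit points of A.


A' = {σ}

For each x ∈ X, list the open sets U ∈ τ with x ∈ U, then check whether U ∩ (A ∖ {x}) ≠ ∅ for every such U.
  x = ν: open {ν} ∋ x has {ν} ∩ (A ∖ {ν}) = ∅, so x is NOT a limit point.
  x = ξ: open {ξ} ∋ x has {ξ} ∩ (A ∖ {ξ}) = ∅, so x is NOT a limit point.
  x = ρ: open {ρ} ∋ x has {ρ} ∩ (A ∖ {ρ}) = ∅, so x is NOT a limit point.
  x = σ: opens ∋ x are {ξ, σ}, {ν, ξ, σ}, {ξ, ρ, σ}, {ν, ξ, ρ, σ}; each meets A ∖ {σ}, so x IS a limit point.
Collecting: A' = {σ}.


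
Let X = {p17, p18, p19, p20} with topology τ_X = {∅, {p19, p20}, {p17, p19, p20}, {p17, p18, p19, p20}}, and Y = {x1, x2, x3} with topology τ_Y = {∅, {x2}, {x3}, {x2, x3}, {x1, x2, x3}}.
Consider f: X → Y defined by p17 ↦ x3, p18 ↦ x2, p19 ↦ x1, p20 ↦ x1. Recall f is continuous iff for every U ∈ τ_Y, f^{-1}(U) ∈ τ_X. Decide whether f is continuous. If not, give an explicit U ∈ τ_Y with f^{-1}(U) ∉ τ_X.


f is NOT continuous.

Compute f^{-1}(U) for each U ∈ τ_Y:
  U = ∅: f^{-1}(U) = ∅ ∈ τ_X ✓.
  U = {x2}: f^{-1}(U) = {p18} ∉ τ_X ✗.
  U = {x3}: f^{-1}(U) = {p17} ∉ τ_X ✗.
  U = {x2, x3}: f^{-1}(U) = {p17, p18} ∉ τ_X ✗.
  U = {x1, x2, x3}: f^{-1}(U) = {p17, p18, p19, p20} ∈ τ_X ✓.
Found U = {x2} with f^{-1}(U) = {p18} not in τ_X. Therefore f is NOT continuous.


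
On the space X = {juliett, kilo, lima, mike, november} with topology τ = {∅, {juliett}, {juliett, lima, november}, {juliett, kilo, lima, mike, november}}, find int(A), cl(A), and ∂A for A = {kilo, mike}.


int(A) = ∅, cl(A) = {kilo, mike}, ∂A = {kilo, mike}.

Closed sets in (X, τ) are complements of opens:
  closed(X, τ) = {∅, {kilo, mike}, {kilo, lima, mike, november}, {juliett, kilo, lima, mike, november}}.
int(A) = ⋃ {U ∈ τ : U ⊆ A}. Opens contained in A: ∅.
Taking the union of these: int(A) = ∅.
cl(A) = ⋂ {C closed : A ⊆ C}. Closed sets containing A: {kilo, mike}, {kilo, lima, mike, november}, {juliett, kilo, lima, mike, november}.
Intersecting these: cl(A) = {kilo, mike}.
∂A = cl(A) ∖ int(A) = {kilo, mike} ∖ ∅ = {kilo, mike}.


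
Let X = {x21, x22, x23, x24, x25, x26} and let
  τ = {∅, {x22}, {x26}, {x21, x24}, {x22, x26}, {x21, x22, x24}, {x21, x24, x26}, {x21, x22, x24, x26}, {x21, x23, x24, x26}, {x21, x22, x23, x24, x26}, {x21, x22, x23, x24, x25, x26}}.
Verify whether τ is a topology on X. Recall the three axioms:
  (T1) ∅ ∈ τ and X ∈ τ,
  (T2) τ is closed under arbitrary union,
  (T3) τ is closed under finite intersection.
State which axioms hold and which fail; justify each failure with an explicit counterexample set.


τ IS a topology on X.

Axiom (T1): ∅ ∈ τ? Yes; X ∈ τ? Yes.
Axiom (T2/T3): check pairwise unions and intersections of members of τ.
All pairwise intersections and unions checked — each lies in τ. Therefore τ satisfies (T1), (T2), (T3): it IS a topology on X.


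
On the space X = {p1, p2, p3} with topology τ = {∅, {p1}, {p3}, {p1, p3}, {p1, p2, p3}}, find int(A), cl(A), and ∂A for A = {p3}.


int(A) = {p3}, cl(A) = {p2, p3}, ∂A = {p2}.

Closed sets in (X, τ) are complements of opens:
  closed(X, τ) = {∅, {p2}, {p1, p2}, {p2, p3}, {p1, p2, p3}}.
int(A) = ⋃ {U ∈ τ : U ⊆ A}. Opens contained in A: ∅, {p3}.
Taking the union of these: int(A) = {p3}.
cl(A) = ⋂ {C closed : A ⊆ C}. Closed sets containing A: {p2, p3}, {p1, p2, p3}.
Intersecting these: cl(A) = {p2, p3}.
∂A = cl(A) ∖ int(A) = {p2, p3} ∖ {p3} = {p2}.


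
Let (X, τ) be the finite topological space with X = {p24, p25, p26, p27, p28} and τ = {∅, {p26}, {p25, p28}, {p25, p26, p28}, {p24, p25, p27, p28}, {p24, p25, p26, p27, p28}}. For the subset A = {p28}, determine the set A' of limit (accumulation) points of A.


A' = {p24, p25, p27}

For each x ∈ X, list the open sets U ∈ τ with x ∈ U, then check whether U ∩ (A ∖ {x}) ≠ ∅ for every such U.
  x = p24: opens ∋ x are {p24, p25, p27, p28}, {p24, p25, p26, p27, p28}; each meets A ∖ {p24}, so x IS a limit point.
  x = p25: opens ∋ x are {p25, p28}, {p25, p26, p28}, {p24, p25, p27, p28}, {p24, p25, p26, p27, p28}; each meets A ∖ {p25}, so x IS a limit point.
  x = p26: open {p26} ∋ x has {p26} ∩ (A ∖ {p26}) = ∅, so x is NOT a limit point.
  x = p27: opens ∋ x are {p24, p25, p27, p28}, {p24, p25, p26, p27, p28}; each meets A ∖ {p27}, so x IS a limit point.
  x = p28: open {p25, p28} ∋ x has {p25, p28} ∩ (A ∖ {p28}) = ∅, so x is NOT a limit point.
Collecting: A' = {p24, p25, p27}.


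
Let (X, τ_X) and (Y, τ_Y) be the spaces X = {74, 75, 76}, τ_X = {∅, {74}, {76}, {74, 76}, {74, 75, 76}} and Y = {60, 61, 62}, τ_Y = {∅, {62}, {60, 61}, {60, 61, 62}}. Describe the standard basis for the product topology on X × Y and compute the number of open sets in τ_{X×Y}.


Basis B = {∅ × ∅, {74} × {62}, {76} × {62}, {74} × {60, 61}, {74, 76} × {62}, {76} × {60, 61}, {74} × {60, 61, 62}, {74, 75, 76} × {62}, {76} × {60, 61, 62}, {74, 76} × {60, 61}, {74, 76} × {60, 61, 62}, {74, 75, 76} × {60, 61}, {74, 75, 76} × {60, 61, 62}}; |τ_{X×Y}| = 25.

Enumerate products U × V with U ∈ τ_X, V ∈ τ_Y (deduplicated):
  ∅ × ∅ = {} (∅)
  {74} × {62} = {(74,62)}
  {76} × {62} = {(76,62)}
  {74} × {60, 61} = {(74,60), (74,61)}
  {74, 76} × {62} = {(74,62), (76,62)}
  {76} × {60, 61} = {(76,60), (76,61)}
  {74} × {60, 61, 62} = {(74,60), (74,61), (74,62)}
  {74, 75, 76} × {62} = {(74,62), (75,62), (76,62)}
  {76} × {60, 61, 62} = {(76,60), (76,61), (76,62)}
  {74, 76} × {60, 61} = {(74,60), (74,61), (76,60), (76,61)}
  {74, 76} × {60, 61, 62} = {(74,60), (74,61), (74,62), (76,60), (76,61), (76,62)}
  {74, 75, 76} × {60, 61} = {(74,60), (74,61), (75,60), (75,61), (76,60), (76,61)}
  {74, 75, 76} × {60, 61, 62} = {(74,60), (74,61), (74,62), (75,60), (75,61), (75,62), (76,60), (76,61), (76,62)}
These 13 distinct sets form the basis B.
Close under arbitrary unions to get τ_{X×Y}; counting gives |τ_{X×Y}| = 25.


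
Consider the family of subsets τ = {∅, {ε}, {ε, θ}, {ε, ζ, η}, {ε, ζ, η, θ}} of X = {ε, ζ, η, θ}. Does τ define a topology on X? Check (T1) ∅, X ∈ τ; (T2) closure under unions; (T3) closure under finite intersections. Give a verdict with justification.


τ IS a topology on X.

Axiom (T1): ∅ ∈ τ? Yes; X ∈ τ? Yes.
Axiom (T2/T3): check pairwise unions and intersections of members of τ.
All pairwise intersections and unions checked — each lies in τ. Therefore τ satisfies (T1), (T2), (T3): it IS a topology on X.


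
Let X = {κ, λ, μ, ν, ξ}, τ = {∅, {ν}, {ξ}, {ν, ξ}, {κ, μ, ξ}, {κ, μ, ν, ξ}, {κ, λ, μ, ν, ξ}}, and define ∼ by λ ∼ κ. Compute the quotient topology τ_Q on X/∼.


X/∼ = {[κ=λ], [μ], [ν], [ξ]}; |τ_Q| = 5.

Equivalence classes: [κ=λ], [μ], [ν], [ξ].
Quotient map π: X → X/∼ sends κ ↦ [κ=λ], λ ↦ [κ=λ], μ ↦ [μ], ν ↦ [ν], ξ ↦ [ξ].
For each subset V ⊆ X/∼, compute π^{-1}(V) ⊆ X and check whether π^{-1}(V) ∈ τ. V is open in τ_Q iff π^{-1}(V) ∈ τ.
  V = {}: π^{-1}(V) = ∅ ∈ τ ✓.
  V = {[κ=λ]}: π^{-1}(V) = {κ, λ} ∉ τ ✗.
  V = {[μ]}: π^{-1}(V) = {μ} ∉ τ ✗.
  V = {[κ=λ], [μ]}: π^{-1}(V) = {κ, λ, μ} ∉ τ ✗.
  V = {[ν]}: π^{-1}(V) = {ν} ∈ τ ✓.
  V = {[κ=λ], [ν]}: π^{-1}(V) = {κ, λ, ν} ∉ τ ✗.
  V = {[μ], [ν]}: π^{-1}(V) = {μ, ν} ∉ τ ✗.
  V = {[κ=λ], [μ], [ν]}: π^{-1}(V) = {κ, λ, μ, ν} ∉ τ ✗.
  V = {[ξ]}: π^{-1}(V) = {ξ} ∈ τ ✓.
  V = {[κ=λ], [ξ]}: π^{-1}(V) = {κ, λ, ξ} ∉ τ ✗.
  V = {[μ], [ξ]}: π^{-1}(V) = {μ, ξ} ∉ τ ✗.
  V = {[κ=λ], [μ], [ξ]}: π^{-1}(V) = {κ, λ, μ, ξ} ∉ τ ✗.
  V = {[ν], [ξ]}: π^{-1}(V) = {ν, ξ} ∈ τ ✓.
  V = {[κ=λ], [ν], [ξ]}: π^{-1}(V) = {κ, λ, ν, ξ} ∉ τ ✗.
  V = {[μ], [ν], [ξ]}: π^{-1}(V) = {μ, ν, ξ} ∉ τ ✗.
  V = {[κ=λ], [μ], [ν], [ξ]}: π^{-1}(V) = {κ, λ, μ, ν, ξ} ∈ τ ✓.
Open sets in the quotient: τ_Q = {{}, {[ν]}, {[ξ]}, {[ν], [ξ]}, {[κ=λ], [μ], [ν], [ξ]}} (5 elements).


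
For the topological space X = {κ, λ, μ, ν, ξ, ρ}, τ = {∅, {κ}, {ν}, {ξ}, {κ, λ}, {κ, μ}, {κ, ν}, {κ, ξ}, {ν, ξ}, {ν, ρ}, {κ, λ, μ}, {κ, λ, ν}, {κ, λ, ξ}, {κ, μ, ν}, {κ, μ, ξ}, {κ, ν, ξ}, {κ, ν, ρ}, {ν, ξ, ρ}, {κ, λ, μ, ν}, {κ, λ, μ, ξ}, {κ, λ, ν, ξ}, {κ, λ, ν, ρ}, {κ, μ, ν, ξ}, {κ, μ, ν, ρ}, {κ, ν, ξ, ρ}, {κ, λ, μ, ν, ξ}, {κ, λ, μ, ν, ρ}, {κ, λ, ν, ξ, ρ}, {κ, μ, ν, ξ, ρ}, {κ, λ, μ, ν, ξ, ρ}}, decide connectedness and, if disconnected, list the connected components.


(X, τ) is disconnected; components = [{ξ}, {ν, ρ}, {κ, λ, μ}].

Find clopen sets (U ∈ τ with X ∖ U ∈ τ):
  U = ∅, X ∖ U = {κ, λ, μ, ν, ξ, ρ} — both open, so U is clopen.
  U = {ξ}, X ∖ U = {κ, λ, μ, ν, ρ} — both open, so U is clopen.
  U = {ν, ρ}, X ∖ U = {κ, λ, μ, ξ} — both open, so U is clopen.
  U = {κ, λ, μ}, X ∖ U = {ν, ξ, ρ} — both open, so U is clopen.
  U = {ν, ξ, ρ}, X ∖ U = {κ, λ, μ} — both open, so U is clopen.
  U = {κ, λ, μ, ξ}, X ∖ U = {ν, ρ} — both open, so U is clopen.
  U = {κ, λ, μ, ν, ρ}, X ∖ U = {ξ} — both open, so U is clopen.
  U = {κ, λ, μ, ν, ξ, ρ}, X ∖ U = ∅ — both open, so U is clopen.
Nontrivial clopen(s) exist: e.g. {ν, ρ}. So (X, τ) is disconnected.
Compute connected components by grouping points that agree on all clopens:
  component: {ξ}
  component: {ν, ρ}
  component: {κ, λ, μ}


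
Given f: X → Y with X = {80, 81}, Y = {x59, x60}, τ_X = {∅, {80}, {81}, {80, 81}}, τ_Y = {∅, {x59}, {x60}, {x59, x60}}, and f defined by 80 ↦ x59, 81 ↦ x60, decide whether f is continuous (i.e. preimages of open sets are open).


f IS continuous.

Compute f^{-1}(U) for each U ∈ τ_Y:
  U = ∅: f^{-1}(U) = ∅ ∈ τ_X ✓.
  U = {x59}: f^{-1}(U) = {80} ∈ τ_X ✓.
  U = {x60}: f^{-1}(U) = {81} ∈ τ_X ✓.
  U = {x59, x60}: f^{-1}(U) = {80, 81} ∈ τ_X ✓.
Every preimage lies in τ_X, so f IS continuous.


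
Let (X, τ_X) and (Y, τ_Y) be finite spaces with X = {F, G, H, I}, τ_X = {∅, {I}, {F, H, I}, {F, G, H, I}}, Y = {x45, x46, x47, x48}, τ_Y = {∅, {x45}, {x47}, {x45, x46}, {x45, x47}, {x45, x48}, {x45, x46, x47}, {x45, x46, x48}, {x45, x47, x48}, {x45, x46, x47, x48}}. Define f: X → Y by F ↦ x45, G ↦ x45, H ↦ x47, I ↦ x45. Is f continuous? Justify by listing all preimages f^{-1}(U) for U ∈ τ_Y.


f is NOT continuous.

Compute f^{-1}(U) for each U ∈ τ_Y:
  U = ∅: f^{-1}(U) = ∅ ∈ τ_X ✓.
  U = {x45}: f^{-1}(U) = {F, G, I} ∉ τ_X ✗.
  U = {x47}: f^{-1}(U) = {H} ∉ τ_X ✗.
  U = {x45, x46}: f^{-1}(U) = {F, G, I} ∉ τ_X ✗.
  U = {x45, x47}: f^{-1}(U) = {F, G, H, I} ∈ τ_X ✓.
  U = {x45, x48}: f^{-1}(U) = {F, G, I} ∉ τ_X ✗.
  U = {x45, x46, x47}: f^{-1}(U) = {F, G, H, I} ∈ τ_X ✓.
  U = {x45, x46, x48}: f^{-1}(U) = {F, G, I} ∉ τ_X ✗.
  U = {x45, x47, x48}: f^{-1}(U) = {F, G, H, I} ∈ τ_X ✓.
  U = {x45, x46, x47, x48}: f^{-1}(U) = {F, G, H, I} ∈ τ_X ✓.
Found U = {x45} with f^{-1}(U) = {F, G, I} not in τ_X. Therefore f is NOT continuous.


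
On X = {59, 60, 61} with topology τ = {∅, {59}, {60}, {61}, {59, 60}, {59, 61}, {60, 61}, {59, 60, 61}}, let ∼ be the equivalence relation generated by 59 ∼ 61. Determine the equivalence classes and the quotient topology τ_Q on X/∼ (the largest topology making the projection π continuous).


X/∼ = {[59=61], [60]}; |τ_Q| = 4.

Equivalence classes: [59=61], [60].
Quotient map π: X → X/∼ sends 59 ↦ [59=61], 60 ↦ [60], 61 ↦ [59=61].
For each subset V ⊆ X/∼, compute π^{-1}(V) ⊆ X and check whether π^{-1}(V) ∈ τ. V is open in τ_Q iff π^{-1}(V) ∈ τ.
  V = {}: π^{-1}(V) = ∅ ∈ τ ✓.
  V = {[59=61]}: π^{-1}(V) = {59, 61} ∈ τ ✓.
  V = {[60]}: π^{-1}(V) = {60} ∈ τ ✓.
  V = {[59=61], [60]}: π^{-1}(V) = {59, 60, 61} ∈ τ ✓.
Open sets in the quotient: τ_Q = {{}, {[59=61]}, {[60]}, {[59=61], [60]}} (4 elements).


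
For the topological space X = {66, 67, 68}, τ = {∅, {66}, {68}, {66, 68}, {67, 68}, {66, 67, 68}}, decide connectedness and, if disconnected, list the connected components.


(X, τ) is disconnected; components = [{66}, {67, 68}].

Find clopen sets (U ∈ τ with X ∖ U ∈ τ):
  U = ∅, X ∖ U = {66, 67, 68} — both open, so U is clopen.
  U = {66}, X ∖ U = {67, 68} — both open, so U is clopen.
  U = {67, 68}, X ∖ U = {66} — both open, so U is clopen.
  U = {66, 67, 68}, X ∖ U = ∅ — both open, so U is clopen.
Nontrivial clopen(s) exist: e.g. {66}. So (X, τ) is disconnected.
Compute connected components by grouping points that agree on all clopens:
  component: {66}
  component: {67, 68}


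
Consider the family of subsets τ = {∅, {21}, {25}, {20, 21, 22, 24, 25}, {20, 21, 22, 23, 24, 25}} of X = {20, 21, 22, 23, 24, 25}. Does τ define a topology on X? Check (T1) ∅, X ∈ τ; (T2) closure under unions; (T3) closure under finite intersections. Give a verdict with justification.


τ is NOT a topology on X.

Axiom (T1): ∅ ∈ τ? Yes; X ∈ τ? Yes.
Axiom (T2/T3): check pairwise unions and intersections of members of τ.
Counterexample for (T2): {21} ∪ {25} = {21, 25} ∉ τ. Therefore τ is NOT a topology.


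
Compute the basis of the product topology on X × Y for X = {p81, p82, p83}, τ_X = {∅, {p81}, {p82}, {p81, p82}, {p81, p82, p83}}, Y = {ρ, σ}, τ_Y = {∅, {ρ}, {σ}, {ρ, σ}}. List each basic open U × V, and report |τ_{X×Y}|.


Basis B = {∅ × ∅, {p81} × {ρ}, {p81} × {σ}, {p82} × {ρ}, {p82} × {σ}, {p81} × {ρ, σ}, {p81, p82} × {ρ}, {p81, p82} × {σ}, {p82} × {ρ, σ}, {p81, p82, p83} × {ρ}, {p81, p82, p83} × {σ}, {p81, p82} × {ρ, σ}, {p81, p82, p83} × {ρ, σ}}; |τ_{X×Y}| = 25.

Enumerate products U × V with U ∈ τ_X, V ∈ τ_Y (deduplicated):
  ∅ × ∅ = {} (∅)
  {p81} × {ρ} = {(p81,ρ)}
  {p81} × {σ} = {(p81,σ)}
  {p82} × {ρ} = {(p82,ρ)}
  {p82} × {σ} = {(p82,σ)}
  {p81} × {ρ, σ} = {(p81,ρ), (p81,σ)}
  {p81, p82} × {ρ} = {(p81,ρ), (p82,ρ)}
  {p81, p82} × {σ} = {(p81,σ), (p82,σ)}
  {p82} × {ρ, σ} = {(p82,ρ), (p82,σ)}
  {p81, p82, p83} × {ρ} = {(p81,ρ), (p82,ρ), (p83,ρ)}
  {p81, p82, p83} × {σ} = {(p81,σ), (p82,σ), (p83,σ)}
  {p81, p82} × {ρ, σ} = {(p81,ρ), (p81,σ), (p82,ρ), (p82,σ)}
  {p81, p82, p83} × {ρ, σ} = {(p81,ρ), (p81,σ), (p82,ρ), (p82,σ), (p83,ρ), (p83,σ)}
These 13 distinct sets form the basis B.
Close under arbitrary unions to get τ_{X×Y}; counting gives |τ_{X×Y}| = 25.


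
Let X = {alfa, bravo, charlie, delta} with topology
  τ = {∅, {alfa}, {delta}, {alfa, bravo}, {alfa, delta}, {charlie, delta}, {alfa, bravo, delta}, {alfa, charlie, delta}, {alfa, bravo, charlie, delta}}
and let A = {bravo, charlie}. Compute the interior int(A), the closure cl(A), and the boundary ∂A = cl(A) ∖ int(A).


int(A) = ∅, cl(A) = {bravo, charlie}, ∂A = {bravo, charlie}.

Closed sets in (X, τ) are complements of opens:
  closed(X, τ) = {∅, {bravo}, {charlie}, {alfa, bravo}, {bravo, charlie}, {charlie, delta}, {alfa, bravo, charlie}, {bravo, charlie, delta}, {alfa, bravo, charlie, delta}}.
int(A) = ⋃ {U ∈ τ : U ⊆ A}. Opens contained in A: ∅.
Taking the union of these: int(A) = ∅.
cl(A) = ⋂ {C closed : A ⊆ C}. Closed sets containing A: {bravo, charlie}, {alfa, bravo, charlie}, {bravo, charlie, delta}, {alfa, bravo, charlie, delta}.
Intersecting these: cl(A) = {bravo, charlie}.
∂A = cl(A) ∖ int(A) = {bravo, charlie} ∖ ∅ = {bravo, charlie}.


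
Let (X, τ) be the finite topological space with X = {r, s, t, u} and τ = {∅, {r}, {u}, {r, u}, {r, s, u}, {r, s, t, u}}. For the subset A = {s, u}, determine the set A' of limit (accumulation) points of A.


A' = {s, t}

For each x ∈ X, list the open sets U ∈ τ with x ∈ U, then check whether U ∩ (A ∖ {x}) ≠ ∅ for every such U.
  x = r: open {r} ∋ x has {r} ∩ (A ∖ {r}) = ∅, so x is NOT a limit point.
  x = s: opens ∋ x are {r, s, u}, {r, s, t, u}; each meets A ∖ {s}, so x IS a limit point.
  x = t: opens ∋ x are {r, s, t, u}; each meets A ∖ {t}, so x IS a limit point.
  x = u: open {u} ∋ x has {u} ∩ (A ∖ {u}) = ∅, so x is NOT a limit point.
Collecting: A' = {s, t}.


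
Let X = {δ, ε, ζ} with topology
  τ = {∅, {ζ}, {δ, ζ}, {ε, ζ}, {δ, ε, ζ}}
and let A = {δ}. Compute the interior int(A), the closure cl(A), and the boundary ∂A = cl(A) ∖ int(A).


int(A) = ∅, cl(A) = {δ}, ∂A = {δ}.

Closed sets in (X, τ) are complements of opens:
  closed(X, τ) = {∅, {δ}, {ε}, {δ, ε}, {δ, ε, ζ}}.
int(A) = ⋃ {U ∈ τ : U ⊆ A}. Opens contained in A: ∅.
Taking the union of these: int(A) = ∅.
cl(A) = ⋂ {C closed : A ⊆ C}. Closed sets containing A: {δ}, {δ, ε}, {δ, ε, ζ}.
Intersecting these: cl(A) = {δ}.
∂A = cl(A) ∖ int(A) = {δ} ∖ ∅ = {δ}.


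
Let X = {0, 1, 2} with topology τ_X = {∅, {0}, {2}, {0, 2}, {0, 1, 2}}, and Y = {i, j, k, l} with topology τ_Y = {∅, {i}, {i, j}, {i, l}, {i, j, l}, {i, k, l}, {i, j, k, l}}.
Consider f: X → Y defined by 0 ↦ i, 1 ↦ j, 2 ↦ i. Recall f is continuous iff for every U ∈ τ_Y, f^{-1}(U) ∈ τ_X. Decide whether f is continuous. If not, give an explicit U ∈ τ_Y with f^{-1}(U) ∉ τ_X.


f IS continuous.

Compute f^{-1}(U) for each U ∈ τ_Y:
  U = ∅: f^{-1}(U) = ∅ ∈ τ_X ✓.
  U = {i}: f^{-1}(U) = {0, 2} ∈ τ_X ✓.
  U = {i, j}: f^{-1}(U) = {0, 1, 2} ∈ τ_X ✓.
  U = {i, l}: f^{-1}(U) = {0, 2} ∈ τ_X ✓.
  U = {i, j, l}: f^{-1}(U) = {0, 1, 2} ∈ τ_X ✓.
  U = {i, k, l}: f^{-1}(U) = {0, 2} ∈ τ_X ✓.
  U = {i, j, k, l}: f^{-1}(U) = {0, 1, 2} ∈ τ_X ✓.
Every preimage lies in τ_X, so f IS continuous.


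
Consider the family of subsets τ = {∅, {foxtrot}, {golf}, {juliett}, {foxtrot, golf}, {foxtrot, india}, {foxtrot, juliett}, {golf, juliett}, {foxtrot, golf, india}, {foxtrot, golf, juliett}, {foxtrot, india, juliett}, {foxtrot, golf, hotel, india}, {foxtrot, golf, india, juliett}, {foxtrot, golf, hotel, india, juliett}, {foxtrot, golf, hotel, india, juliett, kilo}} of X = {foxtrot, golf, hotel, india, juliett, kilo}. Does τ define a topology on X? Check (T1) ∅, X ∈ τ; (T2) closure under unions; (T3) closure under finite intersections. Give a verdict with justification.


τ IS a topology on X.

Axiom (T1): ∅ ∈ τ? Yes; X ∈ τ? Yes.
Axiom (T2/T3): check pairwise unions and intersections of members of τ.
All pairwise intersections and unions checked — each lies in τ. Therefore τ satisfies (T1), (T2), (T3): it IS a topology on X.


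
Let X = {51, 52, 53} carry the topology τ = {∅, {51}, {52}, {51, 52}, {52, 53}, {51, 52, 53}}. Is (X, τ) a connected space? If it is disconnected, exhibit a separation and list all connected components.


(X, τ) is disconnected; components = [{51}, {52, 53}].

Find clopen sets (U ∈ τ with X ∖ U ∈ τ):
  U = ∅, X ∖ U = {51, 52, 53} — both open, so U is clopen.
  U = {51}, X ∖ U = {52, 53} — both open, so U is clopen.
  U = {52, 53}, X ∖ U = {51} — both open, so U is clopen.
  U = {51, 52, 53}, X ∖ U = ∅ — both open, so U is clopen.
Nontrivial clopen(s) exist: e.g. {52, 53}. So (X, τ) is disconnected.
Compute connected components by grouping points that agree on all clopens:
  component: {51}
  component: {52, 53}


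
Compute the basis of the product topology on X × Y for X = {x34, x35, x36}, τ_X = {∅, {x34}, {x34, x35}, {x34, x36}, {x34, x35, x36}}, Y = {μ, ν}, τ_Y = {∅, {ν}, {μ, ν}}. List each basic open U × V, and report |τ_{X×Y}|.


Basis B = {∅ × ∅, {x34} × {ν}, {x34} × {μ, ν}, {x34, x35} × {ν}, {x34, x36} × {ν}, {x34, x35, x36} × {ν}, {x34, x35} × {μ, ν}, {x34, x36} × {μ, ν}, {x34, x35, x36} × {μ, ν}}; |τ_{X×Y}| = 14.

Enumerate products U × V with U ∈ τ_X, V ∈ τ_Y (deduplicated):
  ∅ × ∅ = {} (∅)
  {x34} × {ν} = {(x34,ν)}
  {x34} × {μ, ν} = {(x34,μ), (x34,ν)}
  {x34, x35} × {ν} = {(x34,ν), (x35,ν)}
  {x34, x36} × {ν} = {(x34,ν), (x36,ν)}
  {x34, x35, x36} × {ν} = {(x34,ν), (x35,ν), (x36,ν)}
  {x34, x35} × {μ, ν} = {(x34,μ), (x34,ν), (x35,μ), (x35,ν)}
  {x34, x36} × {μ, ν} = {(x34,μ), (x34,ν), (x36,μ), (x36,ν)}
  {x34, x35, x36} × {μ, ν} = {(x34,μ), (x34,ν), (x35,μ), (x35,ν), (x36,μ), (x36,ν)}
These 9 distinct sets form the basis B.
Close under arbitrary unions to get τ_{X×Y}; counting gives |τ_{X×Y}| = 14.


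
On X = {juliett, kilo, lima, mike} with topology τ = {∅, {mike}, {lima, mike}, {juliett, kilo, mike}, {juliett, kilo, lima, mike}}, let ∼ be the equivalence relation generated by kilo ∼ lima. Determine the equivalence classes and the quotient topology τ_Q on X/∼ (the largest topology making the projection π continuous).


X/∼ = {[juliett], [kilo=lima], [mike]}; |τ_Q| = 3.

Equivalence classes: [juliett], [kilo=lima], [mike].
Quotient map π: X → X/∼ sends juliett ↦ [juliett], kilo ↦ [kilo=lima], lima ↦ [kilo=lima], mike ↦ [mike].
For each subset V ⊆ X/∼, compute π^{-1}(V) ⊆ X and check whether π^{-1}(V) ∈ τ. V is open in τ_Q iff π^{-1}(V) ∈ τ.
  V = {}: π^{-1}(V) = ∅ ∈ τ ✓.
  V = {[juliett]}: π^{-1}(V) = {juliett} ∉ τ ✗.
  V = {[kilo=lima]}: π^{-1}(V) = {kilo, lima} ∉ τ ✗.
  V = {[juliett], [kilo=lima]}: π^{-1}(V) = {juliett, kilo, lima} ∉ τ ✗.
  V = {[mike]}: π^{-1}(V) = {mike} ∈ τ ✓.
  V = {[juliett], [mike]}: π^{-1}(V) = {juliett, mike} ∉ τ ✗.
  V = {[kilo=lima], [mike]}: π^{-1}(V) = {kilo, lima, mike} ∉ τ ✗.
  V = {[juliett], [kilo=lima], [mike]}: π^{-1}(V) = {juliett, kilo, lima, mike} ∈ τ ✓.
Open sets in the quotient: τ_Q = {{}, {[mike]}, {[juliett], [kilo=lima], [mike]}} (3 elements).


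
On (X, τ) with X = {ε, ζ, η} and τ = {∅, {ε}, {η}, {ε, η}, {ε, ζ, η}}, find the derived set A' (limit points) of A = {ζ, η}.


A' = {ζ}

For each x ∈ X, list the open sets U ∈ τ with x ∈ U, then check whether U ∩ (A ∖ {x}) ≠ ∅ for every such U.
  x = ε: open {ε} ∋ x has {ε} ∩ (A ∖ {ε}) = ∅, so x is NOT a limit point.
  x = ζ: opens ∋ x are {ε, ζ, η}; each meets A ∖ {ζ}, so x IS a limit point.
  x = η: open {η} ∋ x has {η} ∩ (A ∖ {η}) = ∅, so x is NOT a limit point.
Collecting: A' = {ζ}.


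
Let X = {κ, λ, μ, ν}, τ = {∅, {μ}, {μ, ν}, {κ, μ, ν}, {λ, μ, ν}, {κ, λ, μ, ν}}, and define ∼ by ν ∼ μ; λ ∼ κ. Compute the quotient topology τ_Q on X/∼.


X/∼ = {[κ=λ], [μ=ν]}; |τ_Q| = 3.

Equivalence classes: [κ=λ], [μ=ν].
Quotient map π: X → X/∼ sends κ ↦ [κ=λ], λ ↦ [κ=λ], μ ↦ [μ=ν], ν ↦ [μ=ν].
For each subset V ⊆ X/∼, compute π^{-1}(V) ⊆ X and check whether π^{-1}(V) ∈ τ. V is open in τ_Q iff π^{-1}(V) ∈ τ.
  V = {}: π^{-1}(V) = ∅ ∈ τ ✓.
  V = {[κ=λ]}: π^{-1}(V) = {κ, λ} ∉ τ ✗.
  V = {[μ=ν]}: π^{-1}(V) = {μ, ν} ∈ τ ✓.
  V = {[κ=λ], [μ=ν]}: π^{-1}(V) = {κ, λ, μ, ν} ∈ τ ✓.
Open sets in the quotient: τ_Q = {{}, {[μ=ν]}, {[κ=λ], [μ=ν]}} (3 elements).


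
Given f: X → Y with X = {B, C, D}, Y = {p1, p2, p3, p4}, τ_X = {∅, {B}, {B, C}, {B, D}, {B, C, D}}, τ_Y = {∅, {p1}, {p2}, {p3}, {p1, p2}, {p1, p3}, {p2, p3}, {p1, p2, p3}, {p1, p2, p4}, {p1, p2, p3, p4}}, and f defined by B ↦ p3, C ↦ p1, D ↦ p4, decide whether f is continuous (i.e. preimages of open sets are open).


f is NOT continuous.

Compute f^{-1}(U) for each U ∈ τ_Y:
  U = ∅: f^{-1}(U) = ∅ ∈ τ_X ✓.
  U = {p1}: f^{-1}(U) = {C} ∉ τ_X ✗.
  U = {p2}: f^{-1}(U) = ∅ ∈ τ_X ✓.
  U = {p3}: f^{-1}(U) = {B} ∈ τ_X ✓.
  U = {p1, p2}: f^{-1}(U) = {C} ∉ τ_X ✗.
  U = {p1, p3}: f^{-1}(U) = {B, C} ∈ τ_X ✓.
  U = {p2, p3}: f^{-1}(U) = {B} ∈ τ_X ✓.
  U = {p1, p2, p3}: f^{-1}(U) = {B, C} ∈ τ_X ✓.
  U = {p1, p2, p4}: f^{-1}(U) = {C, D} ∉ τ_X ✗.
  U = {p1, p2, p3, p4}: f^{-1}(U) = {B, C, D} ∈ τ_X ✓.
Found U = {p1} with f^{-1}(U) = {C} not in τ_X. Therefore f is NOT continuous.


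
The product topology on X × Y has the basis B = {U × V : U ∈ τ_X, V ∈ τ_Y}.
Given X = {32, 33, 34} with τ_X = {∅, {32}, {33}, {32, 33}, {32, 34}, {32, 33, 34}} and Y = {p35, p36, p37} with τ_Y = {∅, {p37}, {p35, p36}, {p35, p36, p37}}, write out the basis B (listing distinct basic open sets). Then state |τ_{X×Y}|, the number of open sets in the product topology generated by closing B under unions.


Basis B = {∅ × ∅, {32} × {p37}, {33} × {p37}, {32} × {p35, p36}, {32, 33} × {p37}, {32, 34} × {p37}, {33} × {p35, p36}, {32} × {p35, p36, p37}, {32, 33, 34} × {p37}, {33} × {p35, p36, p37}, {32, 33} × {p35, p36}, {32, 34} × {p35, p36}, {32, 33} × {p35, p36, p37}, {32, 34} × {p35, p36, p37}, {32, 33, 34} × {p35, p36}, {32, 33, 34} × {p35, p36, p37}}; |τ_{X×Y}| = 36.

Enumerate products U × V with U ∈ τ_X, V ∈ τ_Y (deduplicated):
  ∅ × ∅ = {} (∅)
  {32} × {p37} = {(32,p37)}
  {33} × {p37} = {(33,p37)}
  {32} × {p35, p36} = {(32,p35), (32,p36)}
  {32, 33} × {p37} = {(32,p37), (33,p37)}
  {32, 34} × {p37} = {(32,p37), (34,p37)}
  {33} × {p35, p36} = {(33,p35), (33,p36)}
  {32} × {p35, p36, p37} = {(32,p35), (32,p36), (32,p37)}
  {32, 33, 34} × {p37} = {(32,p37), (33,p37), (34,p37)}
  {33} × {p35, p36, p37} = {(33,p35), (33,p36), (33,p37)}
  {32, 33} × {p35, p36} = {(32,p35), (32,p36), (33,p35), (33,p36)}
  {32, 34} × {p35, p36} = {(32,p35), (32,p36), (34,p35), (34,p36)}
  {32, 33} × {p35, p36, p37} = {(32,p35), (32,p36), (32,p37), (33,p35), (33,p36), (33,p37)}
  {32, 34} × {p35, p36, p37} = {(32,p35), (32,p36), (32,p37), (34,p35), (34,p36), (34,p37)}
  {32, 33, 34} × {p35, p36} = {(32,p35), (32,p36), (33,p35), (33,p36), (34,p35), (34,p36)}
  {32, 33, 34} × {p35, p36, p37} = {(32,p35), (32,p36), (32,p37), (33,p35), (33,p36), (33,p37), (34,p35), (34,p36), (34,p37)}
These 16 distinct sets form the basis B.
Close under arbitrary unions to get τ_{X×Y}; counting gives |τ_{X×Y}| = 36.


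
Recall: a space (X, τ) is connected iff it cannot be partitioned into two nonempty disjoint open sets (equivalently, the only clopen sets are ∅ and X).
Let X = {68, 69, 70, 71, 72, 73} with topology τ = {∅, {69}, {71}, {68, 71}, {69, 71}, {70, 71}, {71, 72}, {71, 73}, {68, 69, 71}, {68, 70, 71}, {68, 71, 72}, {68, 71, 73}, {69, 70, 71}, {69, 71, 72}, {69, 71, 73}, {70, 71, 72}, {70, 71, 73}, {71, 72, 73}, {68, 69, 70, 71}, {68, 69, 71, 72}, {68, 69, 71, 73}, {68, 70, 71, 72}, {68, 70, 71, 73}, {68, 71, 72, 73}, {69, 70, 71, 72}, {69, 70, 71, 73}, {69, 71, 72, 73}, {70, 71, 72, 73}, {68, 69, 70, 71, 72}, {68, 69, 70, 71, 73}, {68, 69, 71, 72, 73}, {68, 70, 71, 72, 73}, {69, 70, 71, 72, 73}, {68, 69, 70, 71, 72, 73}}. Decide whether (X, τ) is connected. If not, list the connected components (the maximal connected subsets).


(X, τ) is disconnected; components = [{69}, {68, 70, 71, 72, 73}].

Find clopen sets (U ∈ τ with X ∖ U ∈ τ):
  U = ∅, X ∖ U = {68, 69, 70, 71, 72, 73} — both open, so U is clopen.
  U = {69}, X ∖ U = {68, 70, 71, 72, 73} — both open, so U is clopen.
  U = {68, 70, 71, 72, 73}, X ∖ U = {69} — both open, so U is clopen.
  U = {68, 69, 70, 71, 72, 73}, X ∖ U = ∅ — both open, so U is clopen.
Nontrivial clopen(s) exist: e.g. {68, 70, 71, 72, 73}. So (X, τ) is disconnected.
Compute connected components by grouping points that agree on all clopens:
  component: {69}
  component: {68, 70, 71, 72, 73}


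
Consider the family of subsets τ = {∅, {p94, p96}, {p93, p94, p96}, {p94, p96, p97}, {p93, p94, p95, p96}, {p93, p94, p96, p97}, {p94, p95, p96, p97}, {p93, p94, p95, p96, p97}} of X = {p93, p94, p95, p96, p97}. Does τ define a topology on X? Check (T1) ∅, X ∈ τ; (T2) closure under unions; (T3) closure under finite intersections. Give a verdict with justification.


τ is NOT a topology on X.

Axiom (T1): ∅ ∈ τ? Yes; X ∈ τ? Yes.
Axiom (T2/T3): check pairwise unions and intersections of members of τ.
Counterexample for (T3): {p93, p94, p95, p96} ∩ {p94, p95, p96, p97} = {p94, p95, p96} ∉ τ. Therefore τ is NOT a topology.


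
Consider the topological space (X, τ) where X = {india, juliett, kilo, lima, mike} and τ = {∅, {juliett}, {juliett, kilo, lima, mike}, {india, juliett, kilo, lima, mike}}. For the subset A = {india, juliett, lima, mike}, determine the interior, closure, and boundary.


int(A) = {juliett}, cl(A) = {india, juliett, kilo, lima, mike}, ∂A = {india, kilo, lima, mike}.

Closed sets in (X, τ) are complements of opens:
  closed(X, τ) = {∅, {india}, {india, kilo, lima, mike}, {india, juliett, kilo, lima, mike}}.
int(A) = ⋃ {U ∈ τ : U ⊆ A}. Opens contained in A: ∅, {juliett}.
Taking the union of these: int(A) = {juliett}.
cl(A) = ⋂ {C closed : A ⊆ C}. Closed sets containing A: {india, juliett, kilo, lima, mike}.
Intersecting these: cl(A) = {india, juliett, kilo, lima, mike}.
∂A = cl(A) ∖ int(A) = {india, juliett, kilo, lima, mike} ∖ {juliett} = {india, kilo, lima, mike}.
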